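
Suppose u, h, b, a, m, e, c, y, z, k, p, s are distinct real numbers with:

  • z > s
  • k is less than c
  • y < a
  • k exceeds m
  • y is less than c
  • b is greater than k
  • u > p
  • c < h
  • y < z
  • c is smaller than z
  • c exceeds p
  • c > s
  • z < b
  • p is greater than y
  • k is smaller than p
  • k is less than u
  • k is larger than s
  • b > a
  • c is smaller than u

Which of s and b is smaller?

s < k and k < p give s < p.
With p < c: s < k < p < c.
With c < z: s < k < p < c < z.
Then z < b extends the chain to b.
So s < b; s is the smaller of the two.

s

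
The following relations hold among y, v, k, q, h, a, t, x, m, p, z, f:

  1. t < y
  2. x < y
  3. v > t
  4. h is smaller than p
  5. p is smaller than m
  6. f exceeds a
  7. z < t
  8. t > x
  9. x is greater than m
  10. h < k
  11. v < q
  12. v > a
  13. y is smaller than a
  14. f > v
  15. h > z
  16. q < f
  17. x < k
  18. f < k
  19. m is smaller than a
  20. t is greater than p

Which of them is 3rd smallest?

The consecutive relations fix a unique order: z < h < p < m < x < t < y < a < v < q < f < k.
The 3rd smallest is p.

p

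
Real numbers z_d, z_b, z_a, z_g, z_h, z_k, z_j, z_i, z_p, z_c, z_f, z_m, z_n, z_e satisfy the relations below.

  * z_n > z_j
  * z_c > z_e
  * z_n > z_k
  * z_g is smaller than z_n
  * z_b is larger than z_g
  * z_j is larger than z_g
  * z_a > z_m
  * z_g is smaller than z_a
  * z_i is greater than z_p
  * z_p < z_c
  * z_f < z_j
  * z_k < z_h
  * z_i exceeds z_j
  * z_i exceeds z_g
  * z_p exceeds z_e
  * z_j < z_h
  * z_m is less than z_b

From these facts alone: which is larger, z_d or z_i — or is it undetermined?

Following every chain through z_d: nothing is chained to z_d.
z_i is not reached, and no chain runs the other way from z_i to z_d.
So the given relations leave the order of z_d and z_i undetermined.

undetermined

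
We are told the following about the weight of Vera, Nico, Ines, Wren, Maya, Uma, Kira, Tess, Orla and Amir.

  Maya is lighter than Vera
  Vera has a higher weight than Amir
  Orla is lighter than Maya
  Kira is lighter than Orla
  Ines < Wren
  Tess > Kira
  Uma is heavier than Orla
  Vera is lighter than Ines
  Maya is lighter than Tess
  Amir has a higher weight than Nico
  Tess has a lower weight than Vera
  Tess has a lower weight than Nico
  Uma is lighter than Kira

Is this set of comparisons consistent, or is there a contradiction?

inconsistent

Chaining the given relations yields Uma < Kira < Orla, so Uma < Orla. But one relation states Orla < Uma. These cannot both hold.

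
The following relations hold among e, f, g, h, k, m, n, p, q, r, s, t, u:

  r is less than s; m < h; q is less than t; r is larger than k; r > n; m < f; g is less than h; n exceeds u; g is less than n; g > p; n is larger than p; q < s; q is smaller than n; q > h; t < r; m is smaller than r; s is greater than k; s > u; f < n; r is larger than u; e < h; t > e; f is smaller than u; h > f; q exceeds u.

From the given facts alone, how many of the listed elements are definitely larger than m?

From m the given relations immediately reach f, h, r.
From those, u, q, n, s — 7 in total.
From those, t — 8 in total.
No other element is forced above m by the given relations, so the count is 8.

8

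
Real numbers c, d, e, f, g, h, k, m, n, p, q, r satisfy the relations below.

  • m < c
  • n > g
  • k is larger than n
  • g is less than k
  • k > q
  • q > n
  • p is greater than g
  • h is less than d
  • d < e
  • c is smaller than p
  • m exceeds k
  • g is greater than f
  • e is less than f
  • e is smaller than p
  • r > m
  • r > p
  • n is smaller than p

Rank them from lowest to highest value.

Each adjacent pair is fixed by a given relation: h < d; d < e; e < f; f < g; g < n; n < q; q < k; k < m; m < c; c < p; p < r. Chaining them end to end gives the full order.

h < d < e < f < g < n < q < k < m < c < p < r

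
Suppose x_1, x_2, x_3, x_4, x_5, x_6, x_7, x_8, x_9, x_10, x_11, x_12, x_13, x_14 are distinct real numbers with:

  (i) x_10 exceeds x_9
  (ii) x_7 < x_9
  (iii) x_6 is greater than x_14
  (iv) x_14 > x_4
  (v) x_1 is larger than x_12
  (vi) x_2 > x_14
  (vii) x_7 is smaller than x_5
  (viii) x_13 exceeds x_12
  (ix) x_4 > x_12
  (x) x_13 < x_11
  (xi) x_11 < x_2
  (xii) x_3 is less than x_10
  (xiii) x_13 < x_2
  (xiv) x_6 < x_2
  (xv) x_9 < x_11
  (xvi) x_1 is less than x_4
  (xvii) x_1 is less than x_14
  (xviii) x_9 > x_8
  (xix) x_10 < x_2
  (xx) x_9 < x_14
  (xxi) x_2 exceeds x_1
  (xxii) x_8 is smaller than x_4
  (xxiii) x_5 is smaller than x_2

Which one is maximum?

x_2

Chaining downward from x_2: directly below it, x_1, x_14, x_5, x_13, x_10, x_6, x_11; then x_12, x_7, x_3, x_4, x_9; then x_8.
That covers every other element, and nothing is given above x_2, so x_2 is the maximum.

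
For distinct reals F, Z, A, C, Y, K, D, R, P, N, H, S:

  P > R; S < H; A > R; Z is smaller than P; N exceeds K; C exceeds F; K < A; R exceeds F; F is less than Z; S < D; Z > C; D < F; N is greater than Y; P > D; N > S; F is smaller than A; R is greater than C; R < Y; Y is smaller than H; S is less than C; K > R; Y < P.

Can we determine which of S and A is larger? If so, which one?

The relevant relations are S < D; D < F; F < C; C < R; R < K; K < A.
Chaining these gives S < D < F < C < R < K < A.
So A is larger.

A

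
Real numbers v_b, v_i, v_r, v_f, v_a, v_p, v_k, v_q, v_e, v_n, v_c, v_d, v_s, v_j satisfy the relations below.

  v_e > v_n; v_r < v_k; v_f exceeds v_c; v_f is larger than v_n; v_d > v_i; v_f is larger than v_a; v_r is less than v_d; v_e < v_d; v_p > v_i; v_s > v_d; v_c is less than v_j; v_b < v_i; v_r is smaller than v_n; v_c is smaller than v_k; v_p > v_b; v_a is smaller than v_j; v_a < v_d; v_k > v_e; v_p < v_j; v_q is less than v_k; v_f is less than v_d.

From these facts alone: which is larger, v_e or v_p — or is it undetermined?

Following every chain through v_p: above v_p we get v_j; below v_p we get v_b, v_i.
v_e is not reached, and no chain runs the other way from v_e to v_p.
So the given relations leave the order of v_p and v_e undetermined.

undetermined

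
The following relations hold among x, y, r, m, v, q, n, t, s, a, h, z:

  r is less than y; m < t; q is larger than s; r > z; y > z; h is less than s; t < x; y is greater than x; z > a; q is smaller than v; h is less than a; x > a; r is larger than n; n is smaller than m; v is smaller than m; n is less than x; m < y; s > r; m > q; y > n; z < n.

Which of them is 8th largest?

The consecutive relations fix a unique order: h < a < z < n < r < s < q < v < m < t < x < y.
Counting 8 from the largest end gives r.

r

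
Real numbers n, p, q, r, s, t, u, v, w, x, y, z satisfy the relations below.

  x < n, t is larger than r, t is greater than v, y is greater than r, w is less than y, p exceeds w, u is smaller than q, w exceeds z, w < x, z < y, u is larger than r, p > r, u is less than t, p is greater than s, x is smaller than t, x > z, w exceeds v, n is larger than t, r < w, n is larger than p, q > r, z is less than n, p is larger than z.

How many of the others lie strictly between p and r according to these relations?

1

Chaining upward from r reaches: u, q, w, x, t, n, y.
Chaining downward from p reaches: z, v, s, w.
Strictly between r and p are those in both lists: w — 1 element.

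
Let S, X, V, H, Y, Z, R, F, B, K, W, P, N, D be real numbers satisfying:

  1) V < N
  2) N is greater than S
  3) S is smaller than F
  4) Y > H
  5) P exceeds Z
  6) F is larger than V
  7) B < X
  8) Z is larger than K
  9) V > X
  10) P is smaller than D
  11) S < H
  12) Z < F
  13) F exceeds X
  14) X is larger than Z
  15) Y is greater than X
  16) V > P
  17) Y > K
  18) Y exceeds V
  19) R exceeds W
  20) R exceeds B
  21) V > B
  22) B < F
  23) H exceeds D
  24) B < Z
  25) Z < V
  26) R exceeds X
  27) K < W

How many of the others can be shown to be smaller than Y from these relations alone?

9

From Y the given relations immediately reach K, X, V, H.
From those, B, S, Z, P, D — 9 in total.
Nothing else is reachable below Y; 9 in all.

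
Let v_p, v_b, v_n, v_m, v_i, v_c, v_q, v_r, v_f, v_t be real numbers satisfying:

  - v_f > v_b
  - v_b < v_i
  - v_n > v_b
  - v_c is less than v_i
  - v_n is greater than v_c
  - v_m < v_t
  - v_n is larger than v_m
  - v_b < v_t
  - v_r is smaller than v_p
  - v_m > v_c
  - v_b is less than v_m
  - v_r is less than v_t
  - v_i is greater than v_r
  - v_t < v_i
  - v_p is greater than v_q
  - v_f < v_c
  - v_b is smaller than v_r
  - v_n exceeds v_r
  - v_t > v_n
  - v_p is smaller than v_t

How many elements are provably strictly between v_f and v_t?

The relations place v_f below v_t. An element lies strictly between them when it is forced above v_f and also forced below v_t.
Above v_f: {v_c, v_m, v_n, v_i}. Below v_t: {v_q, v_b, v_c, v_r, v_m, v_p, v_n}.
Intersection: {v_c, v_m, v_n} — 3.

3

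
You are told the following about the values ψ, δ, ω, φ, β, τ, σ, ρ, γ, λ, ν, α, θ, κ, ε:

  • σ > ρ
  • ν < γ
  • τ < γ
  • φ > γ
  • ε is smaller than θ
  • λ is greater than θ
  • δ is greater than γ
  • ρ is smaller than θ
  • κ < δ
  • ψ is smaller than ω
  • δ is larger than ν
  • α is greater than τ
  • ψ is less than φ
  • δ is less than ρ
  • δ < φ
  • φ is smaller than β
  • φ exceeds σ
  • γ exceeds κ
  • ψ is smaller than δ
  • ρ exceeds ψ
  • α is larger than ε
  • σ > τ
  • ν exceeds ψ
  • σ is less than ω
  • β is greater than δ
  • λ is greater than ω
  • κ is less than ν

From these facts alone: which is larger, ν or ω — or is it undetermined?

Chaining the given relations: ν < γ < δ < ρ < σ < ω.
So ω is larger.

ω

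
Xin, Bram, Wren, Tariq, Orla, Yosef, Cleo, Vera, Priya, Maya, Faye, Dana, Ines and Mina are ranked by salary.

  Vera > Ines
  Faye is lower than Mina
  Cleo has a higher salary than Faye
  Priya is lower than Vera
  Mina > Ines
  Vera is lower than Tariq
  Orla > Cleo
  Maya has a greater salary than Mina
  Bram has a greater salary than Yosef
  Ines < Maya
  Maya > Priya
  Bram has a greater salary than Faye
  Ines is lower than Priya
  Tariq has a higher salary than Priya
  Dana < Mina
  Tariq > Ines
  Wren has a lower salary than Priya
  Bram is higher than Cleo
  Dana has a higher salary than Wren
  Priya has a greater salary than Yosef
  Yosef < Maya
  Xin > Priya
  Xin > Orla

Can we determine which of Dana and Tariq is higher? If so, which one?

undetermined

Following every chain through Dana: above Dana we get Mina, Maya; below Dana we get Wren.
Tariq is not reached, and no chain runs the other way from Tariq to Dana.
So the given relations leave the order of Dana and Tariq undetermined.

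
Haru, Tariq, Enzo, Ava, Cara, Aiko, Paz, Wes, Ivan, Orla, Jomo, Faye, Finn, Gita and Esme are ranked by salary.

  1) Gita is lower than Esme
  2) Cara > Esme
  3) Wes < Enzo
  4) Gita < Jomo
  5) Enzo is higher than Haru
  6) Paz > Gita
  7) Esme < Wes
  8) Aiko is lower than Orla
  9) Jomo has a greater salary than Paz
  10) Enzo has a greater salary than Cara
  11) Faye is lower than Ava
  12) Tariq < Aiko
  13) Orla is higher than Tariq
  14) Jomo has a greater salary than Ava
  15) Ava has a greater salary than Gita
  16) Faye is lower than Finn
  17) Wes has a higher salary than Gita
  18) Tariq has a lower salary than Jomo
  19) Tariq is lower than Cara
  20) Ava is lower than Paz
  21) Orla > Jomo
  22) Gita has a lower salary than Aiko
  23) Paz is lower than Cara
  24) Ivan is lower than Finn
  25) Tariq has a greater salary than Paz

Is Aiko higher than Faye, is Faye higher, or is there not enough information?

Aiko

Faye < Ava and Ava < Paz give Faye < Paz.
With Paz < Tariq: Faye < Ava < Paz < Tariq.
With Tariq < Aiko: Faye < Ava < Paz < Tariq < Aiko.
So Aiko is higher.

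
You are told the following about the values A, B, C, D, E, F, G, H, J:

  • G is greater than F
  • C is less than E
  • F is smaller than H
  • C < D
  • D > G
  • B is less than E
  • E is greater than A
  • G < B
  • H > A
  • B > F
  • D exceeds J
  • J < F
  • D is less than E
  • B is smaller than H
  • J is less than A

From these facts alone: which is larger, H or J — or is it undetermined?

J < F and F < G give J < G.
With G < B: J < F < G < B.
Then B < H extends the chain to H.
So H is larger.

H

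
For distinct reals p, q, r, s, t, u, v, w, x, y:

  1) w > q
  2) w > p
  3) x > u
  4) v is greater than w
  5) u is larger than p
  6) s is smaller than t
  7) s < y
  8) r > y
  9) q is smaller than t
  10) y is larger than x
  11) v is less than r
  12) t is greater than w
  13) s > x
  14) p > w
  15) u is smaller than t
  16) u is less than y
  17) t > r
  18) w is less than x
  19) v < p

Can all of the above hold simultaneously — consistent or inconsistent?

We have p < w stated directly, yet also w < v < p by chaining the others — so w < p. Contradiction.

inconsistent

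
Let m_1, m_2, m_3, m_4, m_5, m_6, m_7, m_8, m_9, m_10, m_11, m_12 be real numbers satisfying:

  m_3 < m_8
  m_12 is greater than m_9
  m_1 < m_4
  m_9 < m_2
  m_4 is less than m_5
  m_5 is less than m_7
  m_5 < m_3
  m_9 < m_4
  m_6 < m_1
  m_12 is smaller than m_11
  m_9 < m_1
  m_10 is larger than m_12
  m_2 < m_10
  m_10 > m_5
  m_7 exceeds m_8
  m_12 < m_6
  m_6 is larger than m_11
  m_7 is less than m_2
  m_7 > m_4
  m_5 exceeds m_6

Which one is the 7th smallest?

m_5

Piecing the relations together gives one ordering: m_9 < m_12 < m_11 < m_6 < m_1 < m_4 < m_5 < m_3 < m_8 < m_7 < m_2 < m_10.
Counting 7 from the smallest end gives m_5.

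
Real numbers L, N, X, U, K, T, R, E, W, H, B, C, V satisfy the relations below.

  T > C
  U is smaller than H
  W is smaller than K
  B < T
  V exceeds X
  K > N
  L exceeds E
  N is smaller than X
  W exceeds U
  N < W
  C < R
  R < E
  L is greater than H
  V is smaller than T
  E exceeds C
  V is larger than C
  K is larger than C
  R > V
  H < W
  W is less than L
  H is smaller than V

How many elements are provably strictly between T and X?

The relations place X below T. An element lies strictly between them when it is forced above X and also forced below T.
Above X: {V, R, E, L}. Below T: {C, N, B, U, H, V}.
Intersection: {V} — 1.

1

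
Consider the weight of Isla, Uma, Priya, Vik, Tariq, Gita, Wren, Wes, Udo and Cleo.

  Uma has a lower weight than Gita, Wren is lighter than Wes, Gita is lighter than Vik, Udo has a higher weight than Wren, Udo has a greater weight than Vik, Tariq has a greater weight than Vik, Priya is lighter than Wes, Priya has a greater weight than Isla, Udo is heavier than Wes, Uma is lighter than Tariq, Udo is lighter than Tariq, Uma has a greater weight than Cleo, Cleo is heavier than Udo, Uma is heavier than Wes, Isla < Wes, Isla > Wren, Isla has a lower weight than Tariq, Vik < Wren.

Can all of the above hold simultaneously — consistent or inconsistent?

inconsistent

We have Uma < Gita stated directly, yet also Gita < Vik < Wren < Isla < Priya < Wes < Udo < Cleo < Uma by chaining the others — so Gita < Uma. Contradiction.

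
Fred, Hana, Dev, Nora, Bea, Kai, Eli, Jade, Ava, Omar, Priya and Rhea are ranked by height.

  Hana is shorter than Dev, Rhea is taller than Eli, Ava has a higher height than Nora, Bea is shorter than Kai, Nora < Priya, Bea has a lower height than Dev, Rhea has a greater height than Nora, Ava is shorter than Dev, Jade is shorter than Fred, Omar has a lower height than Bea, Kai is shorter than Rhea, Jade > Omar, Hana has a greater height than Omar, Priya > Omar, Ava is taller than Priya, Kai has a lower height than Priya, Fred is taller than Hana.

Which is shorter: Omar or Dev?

Omar < Bea and Bea < Kai give Omar < Kai.
With Kai < Priya: Omar < Bea < Kai < Priya.
With Priya < Ava: Omar < Bea < Kai < Priya < Ava.
Then Ava < Dev extends the chain to Dev.
So Omar < Dev; Omar is the shorter of the two.

Omar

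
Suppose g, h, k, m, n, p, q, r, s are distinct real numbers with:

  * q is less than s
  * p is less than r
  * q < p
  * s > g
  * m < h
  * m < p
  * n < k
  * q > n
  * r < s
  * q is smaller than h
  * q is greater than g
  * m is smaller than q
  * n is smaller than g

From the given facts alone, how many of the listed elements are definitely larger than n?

The elements the relations force above n are g, k, q, p, r, s, h — no chain reaches any other.
That is 7.

7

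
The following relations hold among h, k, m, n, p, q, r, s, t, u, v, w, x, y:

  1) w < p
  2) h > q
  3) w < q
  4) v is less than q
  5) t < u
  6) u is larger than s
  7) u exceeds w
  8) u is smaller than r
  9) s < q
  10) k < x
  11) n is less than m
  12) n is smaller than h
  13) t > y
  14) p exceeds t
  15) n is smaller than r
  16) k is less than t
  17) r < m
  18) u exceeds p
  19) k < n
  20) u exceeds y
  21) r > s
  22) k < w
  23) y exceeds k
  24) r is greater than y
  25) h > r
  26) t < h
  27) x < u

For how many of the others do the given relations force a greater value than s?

5

From s the given relations immediately reach u, r, q.
From those, m, h — 5 in total.
No other element is forced above s by the given relations, so the count is 5.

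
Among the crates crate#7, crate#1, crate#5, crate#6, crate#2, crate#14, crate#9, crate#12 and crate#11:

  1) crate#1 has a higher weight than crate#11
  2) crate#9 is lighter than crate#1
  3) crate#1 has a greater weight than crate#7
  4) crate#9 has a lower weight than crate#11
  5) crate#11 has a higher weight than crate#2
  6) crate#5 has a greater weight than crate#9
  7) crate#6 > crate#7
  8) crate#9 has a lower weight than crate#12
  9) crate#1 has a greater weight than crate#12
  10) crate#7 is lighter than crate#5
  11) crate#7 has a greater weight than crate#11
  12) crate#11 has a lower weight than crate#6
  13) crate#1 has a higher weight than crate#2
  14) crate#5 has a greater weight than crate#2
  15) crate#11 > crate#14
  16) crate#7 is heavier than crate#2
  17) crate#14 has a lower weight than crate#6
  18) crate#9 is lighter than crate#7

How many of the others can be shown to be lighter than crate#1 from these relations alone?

6

Directly below crate#1: crate#2, crate#9, crate#11, crate#12, crate#7.
One step further: crate#14 (6 so far).
No other element is forced below crate#1 by the given relations, so the count is 6.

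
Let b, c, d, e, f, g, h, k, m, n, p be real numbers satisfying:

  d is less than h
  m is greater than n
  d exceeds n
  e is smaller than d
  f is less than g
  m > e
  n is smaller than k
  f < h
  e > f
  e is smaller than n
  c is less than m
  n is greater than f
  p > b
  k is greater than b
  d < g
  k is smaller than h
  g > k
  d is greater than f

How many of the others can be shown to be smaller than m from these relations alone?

From m the given relations immediately reach e, n, c.
From those, f — 4 in total.
Nothing else is reachable below m; 4 in all.

4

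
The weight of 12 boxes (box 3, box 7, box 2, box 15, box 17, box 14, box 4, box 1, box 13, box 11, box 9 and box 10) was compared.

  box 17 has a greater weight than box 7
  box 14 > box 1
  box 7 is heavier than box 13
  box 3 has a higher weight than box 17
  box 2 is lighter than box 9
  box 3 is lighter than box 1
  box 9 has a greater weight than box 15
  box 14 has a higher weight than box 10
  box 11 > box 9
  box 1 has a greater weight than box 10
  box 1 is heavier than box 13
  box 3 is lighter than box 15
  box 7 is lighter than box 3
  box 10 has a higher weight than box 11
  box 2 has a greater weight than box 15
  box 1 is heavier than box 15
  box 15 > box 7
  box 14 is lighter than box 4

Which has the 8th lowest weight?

Chaining the given pairs: box 13 < box 7 < box 17 < box 3 < box 15 < box 2 < box 9 < box 11 < box 10 < box 1 < box 14 < box 4.
The 8th smallest is box 11.

box 11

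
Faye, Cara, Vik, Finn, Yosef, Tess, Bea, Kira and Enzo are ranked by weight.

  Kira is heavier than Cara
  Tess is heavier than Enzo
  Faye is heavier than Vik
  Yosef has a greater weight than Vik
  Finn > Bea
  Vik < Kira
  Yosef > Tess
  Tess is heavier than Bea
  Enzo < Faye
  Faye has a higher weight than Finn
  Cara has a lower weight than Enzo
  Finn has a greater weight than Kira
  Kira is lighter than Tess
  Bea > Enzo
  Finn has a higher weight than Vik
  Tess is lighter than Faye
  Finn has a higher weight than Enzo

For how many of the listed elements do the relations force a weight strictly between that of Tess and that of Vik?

1

Chaining upward from Vik reaches: Kira, Finn, Faye, Yosef.
Chaining downward from Tess reaches: Cara, Enzo, Bea, Kira.
Strictly between Vik and Tess are those in both lists: Kira — 1 element.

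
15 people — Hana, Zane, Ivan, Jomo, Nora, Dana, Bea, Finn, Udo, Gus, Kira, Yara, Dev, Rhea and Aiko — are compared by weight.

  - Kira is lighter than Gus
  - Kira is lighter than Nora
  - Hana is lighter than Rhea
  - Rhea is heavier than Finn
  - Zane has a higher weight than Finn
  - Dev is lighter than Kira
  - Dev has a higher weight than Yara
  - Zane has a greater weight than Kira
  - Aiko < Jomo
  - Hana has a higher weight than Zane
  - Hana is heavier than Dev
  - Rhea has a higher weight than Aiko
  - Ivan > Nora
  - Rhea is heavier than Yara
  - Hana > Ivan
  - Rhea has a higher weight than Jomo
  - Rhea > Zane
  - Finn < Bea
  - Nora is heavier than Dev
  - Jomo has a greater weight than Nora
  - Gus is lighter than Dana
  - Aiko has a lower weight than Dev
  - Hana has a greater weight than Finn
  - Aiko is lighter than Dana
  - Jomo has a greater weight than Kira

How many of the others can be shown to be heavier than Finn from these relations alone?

4

Directly above Finn: Bea, Zane, Hana, Rhea.
Nothing else is reachable above Finn; 4 in all.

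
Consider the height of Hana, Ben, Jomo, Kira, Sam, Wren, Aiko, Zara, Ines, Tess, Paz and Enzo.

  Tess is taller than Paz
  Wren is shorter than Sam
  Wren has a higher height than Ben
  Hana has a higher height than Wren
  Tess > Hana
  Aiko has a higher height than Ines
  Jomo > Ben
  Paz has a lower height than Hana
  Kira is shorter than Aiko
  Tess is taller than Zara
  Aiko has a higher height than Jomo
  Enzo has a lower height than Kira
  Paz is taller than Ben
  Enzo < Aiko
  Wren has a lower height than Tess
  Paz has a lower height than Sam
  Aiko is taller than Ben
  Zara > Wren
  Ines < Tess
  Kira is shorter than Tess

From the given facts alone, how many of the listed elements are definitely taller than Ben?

The elements the relations force above Ben are Wren, Paz, Hana, Jomo, Aiko, Zara, Tess, Sam — no chain reaches any other.
That is 8.

8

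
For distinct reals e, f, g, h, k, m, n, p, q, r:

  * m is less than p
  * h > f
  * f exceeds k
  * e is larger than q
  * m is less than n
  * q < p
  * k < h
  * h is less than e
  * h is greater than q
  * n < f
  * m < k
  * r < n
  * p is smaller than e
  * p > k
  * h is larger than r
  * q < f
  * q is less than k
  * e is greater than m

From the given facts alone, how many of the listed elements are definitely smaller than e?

Directly below e: m, q, h, p.
One step further: r, k, f (7 so far).
One step further: n (8 so far).
No other element is forced below e by the given relations, so the count is 8.

8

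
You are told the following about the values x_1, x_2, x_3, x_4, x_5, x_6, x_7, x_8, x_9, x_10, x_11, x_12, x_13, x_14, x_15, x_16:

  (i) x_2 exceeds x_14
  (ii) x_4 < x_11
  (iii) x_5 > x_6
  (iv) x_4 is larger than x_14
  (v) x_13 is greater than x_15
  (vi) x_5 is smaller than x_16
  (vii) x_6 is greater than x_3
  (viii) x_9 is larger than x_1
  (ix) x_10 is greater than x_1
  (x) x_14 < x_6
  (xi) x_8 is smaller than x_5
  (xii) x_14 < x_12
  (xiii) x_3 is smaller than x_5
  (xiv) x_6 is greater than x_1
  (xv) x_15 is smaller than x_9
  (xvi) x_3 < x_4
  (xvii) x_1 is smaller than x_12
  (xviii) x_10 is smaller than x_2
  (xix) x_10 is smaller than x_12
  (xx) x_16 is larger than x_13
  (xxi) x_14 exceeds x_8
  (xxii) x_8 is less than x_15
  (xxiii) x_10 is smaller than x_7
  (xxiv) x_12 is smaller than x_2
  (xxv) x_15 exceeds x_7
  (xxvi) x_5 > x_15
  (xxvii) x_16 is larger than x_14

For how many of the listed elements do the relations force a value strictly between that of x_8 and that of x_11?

2

Chaining upward from x_8 reaches: x_14, x_4, x_12, x_15, x_6, x_13, x_5, x_2, x_9, x_16.
Chaining downward from x_11 reaches: x_14, x_3, x_4.
Strictly between x_8 and x_11 are those in both lists: x_14, x_4 — 2 elements.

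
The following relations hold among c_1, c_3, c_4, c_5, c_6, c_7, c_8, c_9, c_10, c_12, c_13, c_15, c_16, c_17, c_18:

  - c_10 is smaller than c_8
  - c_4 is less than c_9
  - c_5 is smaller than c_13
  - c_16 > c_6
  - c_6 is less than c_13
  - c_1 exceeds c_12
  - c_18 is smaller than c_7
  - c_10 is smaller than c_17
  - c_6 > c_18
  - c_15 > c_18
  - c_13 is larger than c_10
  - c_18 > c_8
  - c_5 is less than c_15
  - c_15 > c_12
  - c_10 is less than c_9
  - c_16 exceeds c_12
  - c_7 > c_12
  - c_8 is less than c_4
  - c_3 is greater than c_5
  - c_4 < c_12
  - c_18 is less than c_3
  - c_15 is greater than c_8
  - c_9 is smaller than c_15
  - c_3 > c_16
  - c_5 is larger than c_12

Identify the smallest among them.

c_8 is not least since c_10 < c_8; c_4 is not least since c_8 < c_4; c_9 is not least since c_10 < c_9; c_12 is not least since c_4 < c_12; c_18 is not least since c_8 < c_18; c_6 is not least since c_18 < c_6; c_17 is not least since c_10 < c_17; c_5 is not least since c_12 < c_5; c_16 is not least since c_12 < c_16; c_13 is not least since c_10 < c_13; c_1 is not least since c_12 < c_1; c_7 is not least since c_12 < c_7; c_15 is not least since c_18 < c_15; c_3 is not least since c_16 < c_3.
Only c_10 has nothing below it, so c_10 is the smallest.

c_10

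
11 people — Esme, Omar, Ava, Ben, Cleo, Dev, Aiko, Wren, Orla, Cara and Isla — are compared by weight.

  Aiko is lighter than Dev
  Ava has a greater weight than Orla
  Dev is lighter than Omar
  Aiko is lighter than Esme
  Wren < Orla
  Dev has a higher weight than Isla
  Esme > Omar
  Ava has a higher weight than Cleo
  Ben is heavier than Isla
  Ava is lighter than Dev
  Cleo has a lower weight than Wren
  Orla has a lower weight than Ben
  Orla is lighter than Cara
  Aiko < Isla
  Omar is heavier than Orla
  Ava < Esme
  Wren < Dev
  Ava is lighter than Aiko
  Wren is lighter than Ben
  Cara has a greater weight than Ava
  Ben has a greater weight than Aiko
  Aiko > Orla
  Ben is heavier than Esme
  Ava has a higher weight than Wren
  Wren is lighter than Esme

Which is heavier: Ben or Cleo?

Cleo < Wren and Wren < Orla give Cleo < Orla.
With Orla < Ava: Cleo < Wren < Orla < Ava.
Then Ava < Aiko extends the chain to Aiko.
Then Aiko < Isla extends the chain to Isla.
Then Isla < Dev extends the chain to Dev.
With Dev < Omar: Cleo < Wren < Orla < Ava < Aiko < Isla < Dev < Omar.
With Omar < Esme: Cleo < Wren < Orla < Ava < Aiko < Isla < Dev < Omar < Esme.
Then Esme < Ben extends the chain to Ben.
So Cleo < Ben; Ben is the heavier of the two.

Ben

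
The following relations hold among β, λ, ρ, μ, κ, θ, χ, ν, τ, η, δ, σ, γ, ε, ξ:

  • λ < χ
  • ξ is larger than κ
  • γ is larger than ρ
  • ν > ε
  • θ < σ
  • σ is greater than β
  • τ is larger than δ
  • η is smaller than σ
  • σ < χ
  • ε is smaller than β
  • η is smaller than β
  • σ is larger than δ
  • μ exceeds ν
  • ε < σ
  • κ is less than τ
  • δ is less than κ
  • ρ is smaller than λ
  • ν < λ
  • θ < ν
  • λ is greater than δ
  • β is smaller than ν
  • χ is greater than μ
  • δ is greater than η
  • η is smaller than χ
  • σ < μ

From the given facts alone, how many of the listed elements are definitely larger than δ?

7

The elements the relations force above δ are σ, μ, κ, ξ, τ, λ, χ — no chain reaches any other.
That is 7.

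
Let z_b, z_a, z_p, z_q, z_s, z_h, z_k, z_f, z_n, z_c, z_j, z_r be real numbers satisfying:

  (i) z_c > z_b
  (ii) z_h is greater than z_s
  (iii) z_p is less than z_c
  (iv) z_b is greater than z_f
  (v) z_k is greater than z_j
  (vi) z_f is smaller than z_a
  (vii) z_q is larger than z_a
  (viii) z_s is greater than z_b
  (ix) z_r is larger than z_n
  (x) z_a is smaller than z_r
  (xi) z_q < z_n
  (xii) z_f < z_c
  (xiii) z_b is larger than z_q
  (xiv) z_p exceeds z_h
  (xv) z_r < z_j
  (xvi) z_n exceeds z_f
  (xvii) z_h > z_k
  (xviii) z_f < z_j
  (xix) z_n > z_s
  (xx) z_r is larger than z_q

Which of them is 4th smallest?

Piecing the relations together gives one ordering: z_f < z_a < z_q < z_b < z_s < z_n < z_r < z_j < z_k < z_h < z_p < z_c.
The 4th smallest is z_b.

z_b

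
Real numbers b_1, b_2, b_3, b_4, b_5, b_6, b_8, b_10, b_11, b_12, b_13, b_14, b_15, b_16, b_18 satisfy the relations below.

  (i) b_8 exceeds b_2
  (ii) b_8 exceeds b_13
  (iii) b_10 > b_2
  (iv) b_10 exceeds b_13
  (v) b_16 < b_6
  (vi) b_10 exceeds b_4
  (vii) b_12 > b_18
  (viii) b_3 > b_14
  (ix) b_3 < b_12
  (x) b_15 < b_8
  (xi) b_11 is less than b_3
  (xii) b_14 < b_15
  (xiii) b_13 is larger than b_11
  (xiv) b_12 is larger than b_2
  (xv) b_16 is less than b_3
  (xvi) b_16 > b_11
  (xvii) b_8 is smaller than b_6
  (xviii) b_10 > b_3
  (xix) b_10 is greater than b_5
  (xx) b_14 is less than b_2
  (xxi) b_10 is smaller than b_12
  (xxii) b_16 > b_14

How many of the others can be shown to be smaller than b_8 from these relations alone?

5

The elements the relations force below b_8 are b_14, b_11, b_13, b_2, b_15 — no chain reaches any other.
That is 5.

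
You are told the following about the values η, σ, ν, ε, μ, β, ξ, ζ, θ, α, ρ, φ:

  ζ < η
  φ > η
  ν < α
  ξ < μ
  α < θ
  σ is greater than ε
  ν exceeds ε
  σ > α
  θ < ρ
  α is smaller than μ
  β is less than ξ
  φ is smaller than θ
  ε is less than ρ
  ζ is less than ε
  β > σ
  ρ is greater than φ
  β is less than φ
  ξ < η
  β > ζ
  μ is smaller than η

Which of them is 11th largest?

ε

Chaining the given pairs: ζ < ε < ν < α < σ < β < ξ < μ < η < φ < θ < ρ.
Counting 11 from the largest end gives ε.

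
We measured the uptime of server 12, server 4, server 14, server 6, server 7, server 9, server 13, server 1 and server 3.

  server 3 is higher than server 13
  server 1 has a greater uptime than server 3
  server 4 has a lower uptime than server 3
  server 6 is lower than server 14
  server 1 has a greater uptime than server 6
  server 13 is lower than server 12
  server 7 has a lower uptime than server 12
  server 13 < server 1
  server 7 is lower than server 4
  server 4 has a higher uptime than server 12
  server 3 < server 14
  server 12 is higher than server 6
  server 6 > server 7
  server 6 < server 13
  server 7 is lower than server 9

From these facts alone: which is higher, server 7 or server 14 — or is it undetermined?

Link the given pairs in sequence: server 7 < server 6; server 6 < server 13; server 13 < server 12; server 12 < server 4; server 4 < server 3; server 3 < server 14.
Chaining these gives server 7 < server 6 < server 13 < server 12 < server 4 < server 3 < server 14.
So server 14 is higher.

server 14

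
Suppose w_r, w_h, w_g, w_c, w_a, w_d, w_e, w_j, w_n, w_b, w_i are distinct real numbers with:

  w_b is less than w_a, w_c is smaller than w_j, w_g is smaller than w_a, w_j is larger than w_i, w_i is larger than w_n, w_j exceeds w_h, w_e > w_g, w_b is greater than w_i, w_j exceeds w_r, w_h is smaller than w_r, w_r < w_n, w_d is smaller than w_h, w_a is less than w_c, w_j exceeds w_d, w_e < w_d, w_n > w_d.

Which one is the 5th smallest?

w_r

Chaining the given pairs: w_g < w_e < w_d < w_h < w_r < w_n < w_i < w_b < w_a < w_c < w_j.
The 5th smallest is w_r.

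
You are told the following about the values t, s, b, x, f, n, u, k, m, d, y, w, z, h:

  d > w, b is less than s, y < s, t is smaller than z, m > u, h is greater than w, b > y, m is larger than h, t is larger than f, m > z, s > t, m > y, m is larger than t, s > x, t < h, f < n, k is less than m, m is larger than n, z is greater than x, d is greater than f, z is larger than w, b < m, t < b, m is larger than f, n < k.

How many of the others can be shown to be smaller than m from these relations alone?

11

The elements the relations force below m are f, t, w, y, x, z, n, u, k, b, h — no chain reaches any other.
That is 11.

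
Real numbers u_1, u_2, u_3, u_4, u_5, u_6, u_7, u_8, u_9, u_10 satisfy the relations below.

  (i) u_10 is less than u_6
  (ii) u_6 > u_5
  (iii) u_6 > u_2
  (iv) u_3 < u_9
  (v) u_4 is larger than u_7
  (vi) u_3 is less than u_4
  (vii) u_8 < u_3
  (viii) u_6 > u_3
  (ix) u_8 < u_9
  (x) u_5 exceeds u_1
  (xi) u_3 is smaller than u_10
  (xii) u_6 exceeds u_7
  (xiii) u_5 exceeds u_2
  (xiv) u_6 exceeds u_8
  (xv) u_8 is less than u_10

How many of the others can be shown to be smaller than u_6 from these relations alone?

7

From u_6 the given relations immediately reach u_8, u_3, u_2, u_7, u_5, u_10.
From those, u_1 — 7 in total.
Nothing else is reachable below u_6; 7 in all.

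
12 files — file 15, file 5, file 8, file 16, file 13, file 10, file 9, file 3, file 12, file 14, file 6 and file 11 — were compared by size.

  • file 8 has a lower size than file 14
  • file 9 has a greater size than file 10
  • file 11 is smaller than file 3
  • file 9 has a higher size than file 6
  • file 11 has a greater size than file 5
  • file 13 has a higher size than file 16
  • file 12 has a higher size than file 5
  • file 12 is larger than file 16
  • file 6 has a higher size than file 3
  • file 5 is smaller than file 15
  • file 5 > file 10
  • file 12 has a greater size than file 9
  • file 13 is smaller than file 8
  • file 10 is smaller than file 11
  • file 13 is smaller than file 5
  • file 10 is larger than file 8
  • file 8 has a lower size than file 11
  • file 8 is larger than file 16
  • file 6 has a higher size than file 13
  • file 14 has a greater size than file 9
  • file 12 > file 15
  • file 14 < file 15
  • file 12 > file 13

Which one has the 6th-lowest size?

file 11

Piecing the relations together gives one ordering: file 16 < file 13 < file 8 < file 10 < file 5 < file 11 < file 3 < file 6 < file 9 < file 14 < file 15 < file 12.
Counting 6 from the smallest end gives file 11.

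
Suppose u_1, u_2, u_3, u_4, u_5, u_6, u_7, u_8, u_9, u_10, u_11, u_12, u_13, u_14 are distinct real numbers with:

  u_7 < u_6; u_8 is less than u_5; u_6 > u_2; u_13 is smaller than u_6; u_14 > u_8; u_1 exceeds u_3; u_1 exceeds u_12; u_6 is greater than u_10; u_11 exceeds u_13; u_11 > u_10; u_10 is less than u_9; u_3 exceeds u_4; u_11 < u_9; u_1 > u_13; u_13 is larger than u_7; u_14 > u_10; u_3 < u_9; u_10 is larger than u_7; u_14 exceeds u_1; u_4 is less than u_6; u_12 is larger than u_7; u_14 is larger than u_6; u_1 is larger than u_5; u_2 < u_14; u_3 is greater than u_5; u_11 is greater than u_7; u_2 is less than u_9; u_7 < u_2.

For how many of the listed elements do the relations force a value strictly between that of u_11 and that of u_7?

Chaining upward from u_7 reaches: u_12, u_10, u_13, u_2, u_6, u_1, u_14, u_9.
Chaining downward from u_11 reaches: u_10, u_13.
Strictly between u_7 and u_11 are those in both lists: u_10, u_13 — 2 elements.

2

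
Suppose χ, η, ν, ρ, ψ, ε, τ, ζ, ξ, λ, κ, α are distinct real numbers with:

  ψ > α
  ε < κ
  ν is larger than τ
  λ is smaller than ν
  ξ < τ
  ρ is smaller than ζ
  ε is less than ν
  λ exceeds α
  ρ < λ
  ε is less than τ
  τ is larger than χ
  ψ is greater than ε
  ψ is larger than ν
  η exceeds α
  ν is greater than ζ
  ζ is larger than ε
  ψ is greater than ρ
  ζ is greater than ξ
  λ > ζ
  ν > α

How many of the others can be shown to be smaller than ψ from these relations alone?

9

From ψ the given relations immediately reach ρ, ε, α, ν.
From those, τ, ζ, λ — 7 in total.
From those, χ, ξ — 9 in total.
No other element is forced below ψ by the given relations, so the count is 9.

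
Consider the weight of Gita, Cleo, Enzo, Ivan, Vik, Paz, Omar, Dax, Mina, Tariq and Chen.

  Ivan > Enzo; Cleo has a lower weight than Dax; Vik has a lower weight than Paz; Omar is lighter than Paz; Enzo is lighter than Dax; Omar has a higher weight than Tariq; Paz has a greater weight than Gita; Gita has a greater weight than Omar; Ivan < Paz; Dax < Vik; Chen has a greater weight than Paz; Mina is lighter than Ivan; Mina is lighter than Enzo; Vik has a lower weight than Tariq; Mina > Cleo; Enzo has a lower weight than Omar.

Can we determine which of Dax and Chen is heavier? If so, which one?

Chen

Dax < Vik and Vik < Tariq give Dax < Tariq.
With Tariq < Omar: Dax < Vik < Tariq < Omar.
With Omar < Gita: Dax < Vik < Tariq < Omar < Gita.
With Gita < Paz: Dax < Vik < Tariq < Omar < Gita < Paz.
With Paz < Chen: Dax < Vik < Tariq < Omar < Gita < Paz < Chen.
So Chen is heavier.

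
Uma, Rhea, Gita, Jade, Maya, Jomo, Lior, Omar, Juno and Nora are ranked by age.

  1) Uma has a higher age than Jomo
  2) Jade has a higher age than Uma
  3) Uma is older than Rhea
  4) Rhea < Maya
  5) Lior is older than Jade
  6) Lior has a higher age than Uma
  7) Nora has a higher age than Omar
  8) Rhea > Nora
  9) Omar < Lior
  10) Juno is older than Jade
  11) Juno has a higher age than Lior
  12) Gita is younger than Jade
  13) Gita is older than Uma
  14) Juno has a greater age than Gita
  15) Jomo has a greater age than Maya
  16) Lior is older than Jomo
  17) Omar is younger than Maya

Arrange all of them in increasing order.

Omar < Nora < Rhea < Maya < Jomo < Uma < Gita < Jade < Lior < Juno

Nothing is placed below Omar, so it is least; from there Omar < Nora; Nora < Rhea; Rhea < Maya; Maya < Jomo; Jomo < Uma; Uma < Gita; Gita < Jade; Jade < Lior; Lior < Juno, each given directly.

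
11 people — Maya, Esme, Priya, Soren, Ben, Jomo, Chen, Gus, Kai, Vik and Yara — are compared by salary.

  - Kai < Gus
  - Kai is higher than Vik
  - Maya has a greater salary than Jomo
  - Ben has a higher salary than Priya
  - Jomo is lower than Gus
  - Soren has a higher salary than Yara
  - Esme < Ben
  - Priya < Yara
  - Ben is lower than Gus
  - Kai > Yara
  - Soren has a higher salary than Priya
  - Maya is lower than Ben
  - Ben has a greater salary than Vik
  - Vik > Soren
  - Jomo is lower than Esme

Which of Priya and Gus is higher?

Link the given pairs in sequence: Priya < Yara; Yara < Soren; Soren < Vik; Vik < Ben; Ben < Gus.
Chaining these gives Priya < Yara < Soren < Vik < Ben < Gus.
So Priya < Gus; Gus is the higher of the two.

Gus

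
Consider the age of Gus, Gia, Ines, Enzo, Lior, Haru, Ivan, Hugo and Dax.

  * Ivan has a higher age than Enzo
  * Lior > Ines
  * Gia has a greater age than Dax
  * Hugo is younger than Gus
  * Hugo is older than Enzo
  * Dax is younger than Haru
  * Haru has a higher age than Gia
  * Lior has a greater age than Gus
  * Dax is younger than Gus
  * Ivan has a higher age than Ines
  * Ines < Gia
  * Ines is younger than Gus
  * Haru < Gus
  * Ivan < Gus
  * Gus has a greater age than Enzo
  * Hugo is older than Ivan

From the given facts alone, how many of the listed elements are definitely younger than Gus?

The elements the relations force below Gus are Ines, Enzo, Dax, Gia, Ivan, Hugo, Haru — no chain reaches any other.
That is 7.

7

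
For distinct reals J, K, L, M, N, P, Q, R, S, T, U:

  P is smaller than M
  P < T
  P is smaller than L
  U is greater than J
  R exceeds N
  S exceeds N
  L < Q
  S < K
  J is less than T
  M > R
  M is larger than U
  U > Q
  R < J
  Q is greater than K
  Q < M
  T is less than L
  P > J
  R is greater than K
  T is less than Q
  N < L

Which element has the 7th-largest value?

J

Piecing the relations together gives one ordering: N < S < K < R < J < P < T < L < Q < U < M.
Counting 7 from the largest end gives J.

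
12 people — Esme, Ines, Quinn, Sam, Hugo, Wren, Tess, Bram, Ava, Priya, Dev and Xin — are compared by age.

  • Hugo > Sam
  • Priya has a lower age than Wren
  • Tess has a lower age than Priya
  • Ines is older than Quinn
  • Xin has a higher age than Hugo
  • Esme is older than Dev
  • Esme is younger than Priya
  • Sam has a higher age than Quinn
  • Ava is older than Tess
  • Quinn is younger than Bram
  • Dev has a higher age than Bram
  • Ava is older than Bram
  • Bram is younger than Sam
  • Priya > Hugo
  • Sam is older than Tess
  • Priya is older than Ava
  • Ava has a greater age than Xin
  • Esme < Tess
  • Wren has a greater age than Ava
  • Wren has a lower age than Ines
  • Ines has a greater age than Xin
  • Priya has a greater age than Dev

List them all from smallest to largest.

The consecutive links are each given: Quinn < Bram; Bram < Dev; Dev < Esme; Esme < Tess; Tess < Sam; Sam < Hugo; Hugo < Xin; Xin < Ava; Ava < Priya; Priya < Wren; Wren < Ines.

Quinn < Bram < Dev < Esme < Tess < Sam < Hugo < Xin < Ava < Priya < Wren < Ines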